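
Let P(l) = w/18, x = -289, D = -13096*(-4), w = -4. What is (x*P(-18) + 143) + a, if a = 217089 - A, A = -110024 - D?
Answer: 3417338/9 ≈ 3.7970e+5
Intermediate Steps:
D = 52384
P(l) = -2/9 (P(l) = -4/18 = -4*1/18 = -2/9)
A = -162408 (A = -110024 - 1*52384 = -110024 - 52384 = -162408)
a = 379497 (a = 217089 - 1*(-162408) = 217089 + 162408 = 379497)
(x*P(-18) + 143) + a = (-289*(-2/9) + 143) + 379497 = (578/9 + 143) + 379497 = 1865/9 + 379497 = 3417338/9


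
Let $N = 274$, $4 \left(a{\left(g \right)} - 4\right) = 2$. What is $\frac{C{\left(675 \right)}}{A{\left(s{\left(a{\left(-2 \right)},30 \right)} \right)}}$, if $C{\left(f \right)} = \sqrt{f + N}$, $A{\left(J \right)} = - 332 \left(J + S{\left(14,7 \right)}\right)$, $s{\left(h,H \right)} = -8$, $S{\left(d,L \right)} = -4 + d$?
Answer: $- \frac{\sqrt{949}}{664} \approx -0.046394$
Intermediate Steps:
$a{\left(g \right)} = \frac{9}{2}$ ($a{\left(g \right)} = 4 + \frac{1}{4} \cdot 2 = 4 + \frac{1}{2} = \frac{9}{2}$)
$A{\left(J \right)} = -3320 - 332 J$ ($A{\left(J \right)} = - 332 \left(J + \left(-4 + 14\right)\right) = - 332 \left(J + 10\right) = - 332 \left(10 + J\right) = -3320 - 332 J$)
$C{\left(f \right)} = \sqrt{274 + f}$ ($C{\left(f \right)} = \sqrt{f + 274} = \sqrt{274 + f}$)
$\frac{C{\left(675 \right)}}{A{\left(s{\left(a{\left(-2 \right)},30 \right)} \right)}} = \frac{\sqrt{274 + 675}}{-3320 - -2656} = \frac{\sqrt{949}}{-3320 + 2656} = \frac{\sqrt{949}}{-664} = \sqrt{949} \left(- \frac{1}{664}\right) = - \frac{\sqrt{949}}{664}$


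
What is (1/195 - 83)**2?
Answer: 261921856/38025 ≈ 6888.1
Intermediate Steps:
(1/195 - 83)**2 = (-16184/195)**2 = 261921856/38025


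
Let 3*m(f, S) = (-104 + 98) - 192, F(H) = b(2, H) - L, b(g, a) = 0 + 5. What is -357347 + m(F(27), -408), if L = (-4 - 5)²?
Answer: -357413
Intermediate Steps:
b(g, a) = 5
L = 81 (L = (-9)² = 81)
F(H) = -76 (F(H) = 5 - 1*81 = 5 - 81 = -76)
m(f, S) = -66 (m(f, S) = ((-104 + 98) - 192)/3 = (-6 - 192)/3 = (⅓)*(-198) = -66)
-357347 + m(F(27), -408) = -357347 - 66 = -357413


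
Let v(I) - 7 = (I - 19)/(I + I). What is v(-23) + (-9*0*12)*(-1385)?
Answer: 182/23 ≈ 7.9130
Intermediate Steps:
v(I) = 7 + (-19 + I)/(2*I) (v(I) = 7 + (I - 19)/(I + I) = 7 + (-19 + I)/((2*I)) = 7 + (-19 + I)*(1/(2*I)) = 7 + (-19 + I)/(2*I))
v(-23) + (-9*0*12)*(-1385) = (1/2)*(-19 + 15*(-23))/(-23) + (-9*0*12)*(-1385) = (1/2)*(-1/23)*(-19 - 345) + (0*12)*(-1385) = (1/2)*(-1/23)*(-364) + 0*(-1385) = 182/23 + 0 = 182/23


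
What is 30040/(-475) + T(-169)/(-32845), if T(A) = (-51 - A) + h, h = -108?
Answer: -39466742/624055 ≈ -63.242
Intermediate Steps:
T(A) = -159 - A (T(A) = (-51 - A) - 108 = -159 - A)
30040/(-475) + T(-169)/(-32845) = 30040/(-475) + (-159 - 1*(-169))/(-32845) = 30040*(-1/475) + (-159 + 169)*(-1/32845) = -6008/95 + 10*(-1/32845) = -6008/95 - 2/6569 = -39466742/624055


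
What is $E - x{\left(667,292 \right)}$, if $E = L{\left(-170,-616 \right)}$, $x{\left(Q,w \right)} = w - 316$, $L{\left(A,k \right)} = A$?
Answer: $-146$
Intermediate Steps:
$x{\left(Q,w \right)} = -316 + w$
$E = -170$
$E - x{\left(667,292 \right)} = -170 - \left(-316 + 292\right) = -170 - -24 = -170 + 24 = -146$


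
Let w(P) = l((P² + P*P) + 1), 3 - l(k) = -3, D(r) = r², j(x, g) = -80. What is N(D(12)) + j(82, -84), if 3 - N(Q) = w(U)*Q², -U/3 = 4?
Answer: -124493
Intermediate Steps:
U = -12 (U = -3*4 = -12)
l(k) = 6 (l(k) = 3 - 1*(-3) = 3 + 3 = 6)
w(P) = 6
N(Q) = 3 - 6*Q²
N(D(12)) + j(82, -84) = (3 - 6*(12²)²) - 80 = (3 - 6*144²) - 80 = (3 - 6*20736) - 80 = (3 - 124416) - 80 = -124413 - 80 = -124493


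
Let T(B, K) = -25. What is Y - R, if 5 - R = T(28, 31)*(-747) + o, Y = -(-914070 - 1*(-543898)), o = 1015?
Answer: 389857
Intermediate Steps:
Y = 370172 (Y = -(-914070 + 543898) = -1*(-370172) = 370172)
R = -19685 (R = 5 - (-25*(-747) + 1015) = 5 - (18675 + 1015) = 5 - 1*19690 = 5 - 19690 = -19685)
Y - R = 370172 - 1*(-19685) = 370172 + 19685 = 389857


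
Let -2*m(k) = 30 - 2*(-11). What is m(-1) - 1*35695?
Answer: -35721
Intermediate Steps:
m(k) = -26 (m(k) = -(30 - 2*(-11))/2 = -(30 + 22)/2 = -1/2*52 = -26)
m(-1) - 1*35695 = -26 - 1*35695 = -26 - 35695 = -35721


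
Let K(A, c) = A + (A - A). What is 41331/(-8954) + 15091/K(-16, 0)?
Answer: -67893055/71632 ≈ -947.80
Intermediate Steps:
K(A, c) = A (K(A, c) = A + 0 = A)
41331/(-8954) + 15091/K(-16, 0) = 41331/(-8954) + 15091/(-16) = 41331*(-1/8954) + 15091*(-1/16) = -41331/8954 - 15091/16 = -67893055/71632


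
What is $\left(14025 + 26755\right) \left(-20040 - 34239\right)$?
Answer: $-2213497620$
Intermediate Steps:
$\left(14025 + 26755\right) \left(-20040 - 34239\right) = 40780 \left(-20040 - 34239\right) = 40780 \left(-54279\right) = -2213497620$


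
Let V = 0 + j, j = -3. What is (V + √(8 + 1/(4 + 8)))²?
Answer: 205/12 - √291 ≈ 0.024611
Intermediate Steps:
V = -3 (V = 0 - 3 = -3)
(V + √(8 + 1/(4 + 8)))² = (-3 + √(8 + 1/(4 + 8)))² = (-3 + √(8 + 1/12))² = (-3 + √(97/12))² = (-3 + √291/6)²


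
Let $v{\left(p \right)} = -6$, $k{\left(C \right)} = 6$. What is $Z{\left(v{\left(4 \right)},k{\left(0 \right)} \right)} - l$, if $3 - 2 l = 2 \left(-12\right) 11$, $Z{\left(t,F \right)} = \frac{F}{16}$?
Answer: $- \frac{1065}{8} \approx -133.13$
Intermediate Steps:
$Z{\left(t,F \right)} = \frac{F}{16}$ ($Z{\left(t,F \right)} = F \frac{1}{16} = \frac{F}{16}$)
$l = \frac{267}{2}$ ($l = \frac{3}{2} - \frac{2 \left(-12\right) 11}{2} = \frac{3}{2} - \frac{\left(-24\right) 11}{2} = \frac{3}{2} - -132 = \frac{3}{2} + 132 = \frac{267}{2} \approx 133.5$)
$Z{\left(v{\left(4 \right)},k{\left(0 \right)} \right)} - l = \frac{1}{16} \cdot 6 - \frac{267}{2} = \frac{3}{8} - \frac{267}{2} = - \frac{1065}{8}$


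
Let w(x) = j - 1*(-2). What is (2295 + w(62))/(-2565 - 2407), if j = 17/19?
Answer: -10915/23617 ≈ -0.46217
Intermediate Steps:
j = 17/19 (j = 17*(1/19) = 17/19 ≈ 0.89474)
w(x) = 55/19 (w(x) = 17/19 - 1*(-2) = 17/19 + 2 = 55/19)
(2295 + w(62))/(-2565 - 2407) = (2295 + 55/19)/(-2565 - 2407) = (43660/19)/(-4972) = (43660/19)*(-1/4972) = -10915/23617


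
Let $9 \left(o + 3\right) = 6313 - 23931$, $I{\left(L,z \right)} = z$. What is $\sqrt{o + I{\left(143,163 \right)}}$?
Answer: $\frac{i \sqrt{16178}}{3} \approx 42.398 i$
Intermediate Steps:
$o = - \frac{17645}{9}$ ($o = -3 + \frac{6313 - 23931}{9} = -3 + \frac{1}{9} \left(-17618\right) = -3 - \frac{17618}{9} = - \frac{17645}{9} \approx -1960.6$)
$\sqrt{o + I{\left(143,163 \right)}} = \sqrt{- \frac{17645}{9} + 163} = \sqrt{- \frac{16178}{9}} = \frac{i \sqrt{16178}}{3}$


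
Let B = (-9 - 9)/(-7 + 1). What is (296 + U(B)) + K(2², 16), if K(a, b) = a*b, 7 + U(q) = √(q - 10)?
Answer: 353 + I*√7 ≈ 353.0 + 2.6458*I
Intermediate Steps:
B = 3 (B = -18/(-6) = -18*(-⅙) = 3)
U(q) = -7 + √(-10 + q) (U(q) = -7 + √(q - 10) = -7 + √(-10 + q))
(296 + U(B)) + K(2², 16) = (296 + (-7 + √(-10 + 3))) + 2²*16 = (296 + (-7 + √(-7))) + 4*16 = (296 + (-7 + I*√7)) + 64 = (289 + I*√7) + 64 = 353 + I*√7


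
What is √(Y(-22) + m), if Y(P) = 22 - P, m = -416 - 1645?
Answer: I*√2017 ≈ 44.911*I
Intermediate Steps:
m = -2061
√(Y(-22) + m) = √((22 - 1*(-22)) - 2061) = √((22 + 22) - 2061) = √(44 - 2061) = √(-2017) = I*√2017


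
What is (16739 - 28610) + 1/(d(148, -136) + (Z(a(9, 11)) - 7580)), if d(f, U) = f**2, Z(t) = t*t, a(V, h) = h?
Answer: -171476594/14445 ≈ -11871.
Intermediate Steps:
Z(t) = t**2
(16739 - 28610) + 1/(d(148, -136) + (Z(a(9, 11)) - 7580)) = (16739 - 28610) + 1/(148**2 + (11**2 - 7580)) = -11871 + 1/(21904 + (121 - 7580)) = -11871 + 1/(21904 - 7459) = -11871 + 1/14445 = -171476594/14445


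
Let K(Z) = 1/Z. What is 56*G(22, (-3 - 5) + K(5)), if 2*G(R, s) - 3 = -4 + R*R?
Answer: 13524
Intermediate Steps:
K(Z) = 1/Z
G(R, s) = -½ + R²/2 (G(R, s) = 3/2 + (-4 + R*R)/2 = 3/2 + (-4 + R²)/2 = 3/2 + (-2 + R²/2) = -½ + R²/2)
56*G(22, (-3 - 5) + K(5)) = 56*(-½ + (½)*22²) = 56*(-½ + (½)*484) = 56*(-½ + 242) = 56*(483/2) = 13524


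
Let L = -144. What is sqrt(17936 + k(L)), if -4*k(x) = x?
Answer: 2*sqrt(4493) ≈ 134.06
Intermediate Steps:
k(x) = -x/4
sqrt(17936 + k(L)) = sqrt(17936 - 1/4*(-144)) = sqrt(17936 + 36) = sqrt(17972) = 2*sqrt(4493)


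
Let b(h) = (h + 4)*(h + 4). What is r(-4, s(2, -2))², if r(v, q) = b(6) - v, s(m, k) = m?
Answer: 10816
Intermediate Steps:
b(h) = (4 + h)² (b(h) = (4 + h)*(4 + h) = (4 + h)²)
r(v, q) = 100 - v (r(v, q) = (4 + 6)² - v = 10² - v = 100 - v)
r(-4, s(2, -2))² = (100 - 1*(-4))² = (100 + 4)² = 104² = 10816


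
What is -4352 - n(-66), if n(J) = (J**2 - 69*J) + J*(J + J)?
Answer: -21974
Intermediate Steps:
n(J) = -69*J + 3*J**2 (n(J) = (J**2 - 69*J) + J*(2*J) = (J**2 - 69*J) + 2*J**2 = -69*J + 3*J**2)
-4352 - n(-66) = -4352 - 3*(-66)*(-23 - 66) = -4352 - 3*(-66)*(-89) = -4352 - 1*17622 = -4352 - 17622 = -21974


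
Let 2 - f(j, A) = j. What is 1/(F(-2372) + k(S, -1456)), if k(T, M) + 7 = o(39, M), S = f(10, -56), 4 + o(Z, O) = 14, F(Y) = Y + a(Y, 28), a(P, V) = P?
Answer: -1/4741 ≈ -0.00021093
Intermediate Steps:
f(j, A) = 2 - j
F(Y) = 2*Y (F(Y) = Y + Y = 2*Y)
o(Z, O) = 10 (o(Z, O) = -4 + 14 = 10)
S = -8 (S = 2 - 1*10 = 2 - 10 = -8)
k(T, M) = 3 (k(T, M) = -7 + 10 = 3)
1/(F(-2372) + k(S, -1456)) = 1/(2*(-2372) + 3) = 1/(-4744 + 3) = 1/(-4741) = -1/4741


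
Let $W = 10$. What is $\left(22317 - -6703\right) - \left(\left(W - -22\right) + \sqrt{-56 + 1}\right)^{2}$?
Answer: $28051 - 64 i \sqrt{55} \approx 28051.0 - 474.64 i$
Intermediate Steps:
$\left(22317 - -6703\right) - \left(\left(W - -22\right) + \sqrt{-56 + 1}\right)^{2} = \left(22317 - -6703\right) - \left(\left(10 - -22\right) + \sqrt{-56 + 1}\right)^{2} = \left(22317 + 6703\right) - \left(\left(10 + 22\right) + \sqrt{-55}\right)^{2} = 29020 - \left(32 + i \sqrt{55}\right)^{2}$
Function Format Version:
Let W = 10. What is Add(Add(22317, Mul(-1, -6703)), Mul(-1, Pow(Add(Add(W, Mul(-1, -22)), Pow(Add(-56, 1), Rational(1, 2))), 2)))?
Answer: Add(28051, Mul(-64, I, Pow(55, Rational(1, 2)))) ≈ Add(28051., Mul(-474.64, I))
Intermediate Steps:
Add(Add(22317, Mul(-1, -6703)), Mul(-1, Pow(Add(Add(W, Mul(-1, -22)), Pow(Add(-56, 1), Rational(1, 2))), 2))) = Add(Add(22317, Mul(-1, -6703)), Mul(-1, Pow(Add(Add(10, Mul(-1, -22)), Pow(Add(-56, 1), Rational(1, 2))), 2))) = Add(Add(22317, 6703), Mul(-1, Pow(Add(Add(10, 22), Pow(-55, Rational(1, 2))), 2))) = Add(29020, Mul(-1, Pow(Add(32, Mul(I, Pow(55, Rational(1, 2)))), 2)))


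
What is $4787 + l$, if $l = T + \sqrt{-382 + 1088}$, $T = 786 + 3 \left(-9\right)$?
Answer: $5546 + \sqrt{706} \approx 5572.6$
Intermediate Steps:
$T = 759$ ($T = 786 - 27 = 759$)
$l = 759 + \sqrt{706}$ ($l = 759 + \sqrt{-382 + 1088} = 759 + \sqrt{706} \approx 785.57$)
$4787 + l = 4787 + \left(759 + \sqrt{706}\right) = 5546 + \sqrt{706}$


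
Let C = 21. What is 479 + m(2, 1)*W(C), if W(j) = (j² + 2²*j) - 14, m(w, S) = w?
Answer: 1501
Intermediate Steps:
W(j) = -14 + j² + 4*j (W(j) = (j² + 4*j) - 14 = -14 + j² + 4*j)
479 + m(2, 1)*W(C) = 479 + 2*(-14 + 21² + 4*21) = 479 + 2*(-14 + 441 + 84) = 479 + 2*511 = 479 + 1022 = 1501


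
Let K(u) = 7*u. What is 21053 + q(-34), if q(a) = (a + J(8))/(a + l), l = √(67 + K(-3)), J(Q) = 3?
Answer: 11684942/555 + 31*√46/1110 ≈ 21054.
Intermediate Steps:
l = √46 (l = √(67 + 7*(-3)) = √(67 - 21) = √46 ≈ 6.7823)
q(a) = (3 + a)/(a + √46) (q(a) = (a + 3)/(a + √46) = (3 + a)/(a + √46))
21053 + q(-34) = 21053 + (3 - 34)/(-34 + √46) = 21053 - 31/(-34 + √46)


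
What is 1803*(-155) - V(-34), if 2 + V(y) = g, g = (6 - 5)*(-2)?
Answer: -279461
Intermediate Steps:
g = -2 (g = 1*(-2) = -2)
V(y) = -4 (V(y) = -2 - 2 = -4)
1803*(-155) - V(-34) = 1803*(-155) - 1*(-4) = -279465 + 4 = -279461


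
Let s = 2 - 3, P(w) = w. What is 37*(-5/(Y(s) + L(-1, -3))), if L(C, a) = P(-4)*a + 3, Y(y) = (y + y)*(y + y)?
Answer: -185/19 ≈ -9.7368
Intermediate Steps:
s = -1
Y(y) = 4*y**2 (Y(y) = (2*y)*(2*y) = 4*y**2)
L(C, a) = 3 - 4*a (L(C, a) = -4*a + 3 = 3 - 4*a)
37*(-5/(Y(s) + L(-1, -3))) = 37*(-5/(4*(-1)**2 + (3 - 4*(-3)))) = 37*(-5/(4*1 + (3 + 12))) = 37*(-5/(4 + 15)) = 37*(-5/19) = -185/19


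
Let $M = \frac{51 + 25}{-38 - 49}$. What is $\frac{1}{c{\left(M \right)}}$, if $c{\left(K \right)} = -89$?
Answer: $- \frac{1}{89} \approx -0.011236$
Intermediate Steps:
$M = - \frac{76}{87}$ ($M = \frac{76}{-87} = 76 \left(- \frac{1}{87}\right) = - \frac{76}{87} \approx -0.87356$)
$\frac{1}{c{\left(M \right)}} = \frac{1}{-89} = - \frac{1}{89}$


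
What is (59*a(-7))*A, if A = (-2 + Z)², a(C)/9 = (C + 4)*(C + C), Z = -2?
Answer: 356832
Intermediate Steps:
a(C) = 18*C*(4 + C) (a(C) = 9*((C + 4)*(C + C)) = 9*((4 + C)*(2*C)) = 9*(2*C*(4 + C)) = 18*C*(4 + C))
A = 16 (A = (-2 - 2)² = (-4)² = 16)
(59*a(-7))*A = (59*(18*(-7)*(4 - 7)))*16 = (59*(18*(-7)*(-3)))*16 = (59*378)*16 = 22302*16 = 356832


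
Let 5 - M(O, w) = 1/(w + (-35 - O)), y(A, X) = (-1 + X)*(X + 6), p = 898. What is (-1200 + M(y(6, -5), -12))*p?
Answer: -43996612/41 ≈ -1.0731e+6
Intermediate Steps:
y(A, X) = (-1 + X)*(6 + X)
M(O, w) = 5 - 1/(-35 + w - O) (M(O, w) = 5 - 1/(w + (-35 - O)) = 5 - 1/(-35 + w - O))
(-1200 + M(y(6, -5), -12))*p = (-1200 + (176 - 5*(-12) + 5*(-6 + (-5)**2 + 5*(-5)))/(35 + (-6 + (-5)**2 + 5*(-5)) - 1*(-12)))*898 = (-1200 + (176 + 60 + 5*(-6 + 25 - 25))/(35 + (-6 + 25 - 25) + 12))*898 = (-1200 + (176 + 60 + 5*(-6))/(35 - 6 + 12))*898 = (-1200 + (176 + 60 - 30)/41)*898 = (-1200 + (1/41)*206)*898 = (-1200 + 206/41)*898 = -48994/41*898 = -43996612/41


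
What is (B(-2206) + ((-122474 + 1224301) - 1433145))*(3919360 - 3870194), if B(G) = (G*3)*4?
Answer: -17591103140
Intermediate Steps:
B(G) = 12*G (B(G) = (3*G)*4 = 12*G)
(B(-2206) + ((-122474 + 1224301) - 1433145))*(3919360 - 3870194) = (12*(-2206) + ((-122474 + 1224301) - 1433145))*(3919360 - 3870194) = (-26472 + (1101827 - 1433145))*49166 = (-26472 - 331318)*49166 = -357790*49166 = -17591103140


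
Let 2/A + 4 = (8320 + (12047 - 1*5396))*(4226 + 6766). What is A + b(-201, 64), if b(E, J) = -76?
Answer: -6253326663/82280614 ≈ -76.000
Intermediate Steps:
A = 1/82280614 (A = 2/(-4 + (8320 + (12047 - 1*5396))*(4226 + 6766)) = 2/(-4 + (8320 + (12047 - 5396))*10992) = 2/(-4 + (8320 + 6651)*10992) = 2/(-4 + 14971*10992) = 2/(-4 + 164561232) = 2/164561228 = 2*(1/164561228) = 1/82280614 ≈ 1.2154e-8)
A + b(-201, 64) = 1/82280614 - 76 = -6253326663/82280614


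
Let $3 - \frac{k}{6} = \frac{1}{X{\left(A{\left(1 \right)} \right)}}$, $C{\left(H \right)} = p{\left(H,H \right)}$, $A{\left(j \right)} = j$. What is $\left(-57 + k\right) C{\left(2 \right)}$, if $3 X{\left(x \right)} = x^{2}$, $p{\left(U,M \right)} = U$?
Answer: $-114$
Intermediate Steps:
$C{\left(H \right)} = H$
$X{\left(x \right)} = \frac{x^{2}}{3}$
$k = 0$ ($k = 18 - \frac{6}{\frac{1}{3} \cdot 1^{2}} = 18 - \frac{6}{\frac{1}{3} \cdot 1} = 18 - 6 \frac{1}{\frac{1}{3}} = 18 - 18 = 0$)
$\left(-57 + k\right) C{\left(2 \right)} = \left(-57 + 0\right) 2 = \left(-57\right) 2 = -114$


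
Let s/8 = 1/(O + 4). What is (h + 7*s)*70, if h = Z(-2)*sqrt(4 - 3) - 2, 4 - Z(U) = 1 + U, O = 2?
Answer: 2590/3 ≈ 863.33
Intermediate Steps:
Z(U) = 3 - U (Z(U) = 4 - (1 + U) = 4 + (-1 - U) = 3 - U)
h = 3 (h = (3 - 1*(-2))*sqrt(4 - 3) - 2 = (3 + 2)*sqrt(1) - 2 = 5*1 - 2 = 5 - 2 = 3)
s = 4/3 (s = 8/(2 + 4) = 8/6 = 8*(1/6) = 4/3 ≈ 1.3333)
(h + 7*s)*70 = (3 + 7*(4/3))*70 = (3 + 28/3)*70 = (37/3)*70 = 2590/3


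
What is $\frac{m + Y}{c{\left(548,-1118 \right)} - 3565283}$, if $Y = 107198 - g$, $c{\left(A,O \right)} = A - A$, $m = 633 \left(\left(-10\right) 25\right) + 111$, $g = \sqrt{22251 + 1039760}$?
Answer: $\frac{50941}{3565283} + \frac{\sqrt{1062011}}{3565283} \approx 0.014577$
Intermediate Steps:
$g = \sqrt{1062011} \approx 1030.5$
$m = -158139$ ($m = 633 \left(-250\right) + 111 = -158250 + 111 = -158139$)
$c{\left(A,O \right)} = 0$
$Y = 107198 - \sqrt{1062011} \approx 1.0617 \cdot 10^{5}$
$\frac{m + Y}{c{\left(548,-1118 \right)} - 3565283} = \frac{-158139 + \left(107198 - \sqrt{1062011}\right)}{0 - 3565283} = \frac{-50941 - \sqrt{1062011}}{-3565283} = \left(-50941 - \sqrt{1062011}\right) \left(- \frac{1}{3565283}\right) = \frac{50941}{3565283} + \frac{\sqrt{1062011}}{3565283}$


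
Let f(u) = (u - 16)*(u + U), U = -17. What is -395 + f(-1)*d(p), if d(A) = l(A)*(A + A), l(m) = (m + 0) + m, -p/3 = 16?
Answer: 2819701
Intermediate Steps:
p = -48 (p = -3*16 = -48)
l(m) = 2*m (l(m) = m + m = 2*m)
f(u) = (-17 + u)*(-16 + u) (f(u) = (u - 16)*(u - 17) = (-16 + u)*(-17 + u) = (-17 + u)*(-16 + u))
d(A) = 4*A² (d(A) = (2*A)*(A + A) = (2*A)*(2*A) = 4*A²)
-395 + f(-1)*d(p) = -395 + (272 + (-1)² - 33*(-1))*(4*(-48)²) = -395 + (272 + 1 + 33)*(4*2304) = -395 + 306*9216 = -395 + 2820096 = 2819701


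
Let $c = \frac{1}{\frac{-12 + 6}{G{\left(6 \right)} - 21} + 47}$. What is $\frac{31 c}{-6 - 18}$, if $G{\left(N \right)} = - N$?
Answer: $- \frac{93}{3400} \approx -0.027353$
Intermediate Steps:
$c = \frac{9}{425}$ ($c = \frac{1}{\frac{-12 + 6}{\left(-1\right) 6 - 21} + 47} = \frac{1}{- \frac{6}{-6 - 21} + 47} = \frac{1}{- \frac{6}{-27} + 47} = \frac{1}{\left(-6\right) \left(- \frac{1}{27}\right) + 47} = \frac{1}{\frac{2}{9} + 47} = \frac{1}{\frac{425}{9}} = \frac{9}{425} \approx 0.021176$)
$\frac{31 c}{-6 - 18} = \frac{31 \cdot \frac{9}{425}}{-6 - 18} = \frac{279}{425 \left(-24\right)} = \frac{279}{425} \left(- \frac{1}{24}\right) = - \frac{93}{3400}$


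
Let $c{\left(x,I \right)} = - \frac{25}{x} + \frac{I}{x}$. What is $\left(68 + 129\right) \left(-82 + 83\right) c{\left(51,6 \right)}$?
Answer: $- \frac{3743}{51} \approx -73.392$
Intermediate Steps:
$\left(68 + 129\right) \left(-82 + 83\right) c{\left(51,6 \right)} = \left(68 + 129\right) \left(-82 + 83\right) \frac{-25 + 6}{51} = 197 \cdot 1 \cdot \frac{1}{51} \left(-19\right) = 197 \left(- \frac{19}{51}\right) = - \frac{3743}{51}$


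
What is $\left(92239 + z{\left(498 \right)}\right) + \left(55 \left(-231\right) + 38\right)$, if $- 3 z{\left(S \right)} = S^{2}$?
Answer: $-3096$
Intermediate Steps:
$z{\left(S \right)} = - \frac{S^{2}}{3}$
$\left(92239 + z{\left(498 \right)}\right) + \left(55 \left(-231\right) + 38\right) = \left(92239 - \frac{498^{2}}{3}\right) + \left(55 \left(-231\right) + 38\right) = \left(92239 - 82668\right) + \left(-12705 + 38\right) = \left(92239 - 82668\right) - 12667 = 9571 - 12667 = -3096$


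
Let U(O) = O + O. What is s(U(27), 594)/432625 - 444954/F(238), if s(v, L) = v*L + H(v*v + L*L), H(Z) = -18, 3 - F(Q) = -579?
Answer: -32079927749/41964625 ≈ -764.45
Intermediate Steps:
F(Q) = 582 (F(Q) = 3 - 1*(-579) = 3 + 579 = 582)
U(O) = 2*O
s(v, L) = -18 + L*v (s(v, L) = v*L - 18 = L*v - 18 = -18 + L*v)
s(U(27), 594)/432625 - 444954/F(238) = (-18 + 594*(2*27))/432625 - 444954/582 = (-18 + 594*54)*(1/432625) - 444954*1/582 = (-18 + 32076)*(1/432625) - 74159/97 = 32058*(1/432625) - 74159/97 = 32058/432625 - 74159/97 = -32079927749/41964625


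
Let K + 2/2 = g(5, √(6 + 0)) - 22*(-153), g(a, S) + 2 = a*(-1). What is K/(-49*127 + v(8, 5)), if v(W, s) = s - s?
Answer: -3358/6223 ≈ -0.53961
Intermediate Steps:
v(W, s) = 0
g(a, S) = -2 - a (g(a, S) = -2 + a*(-1) = -2 - a)
K = 3358 (K = -1 + ((-2 - 1*5) - 22*(-153)) = -1 + ((-2 - 5) + 3366) = -1 + (-7 + 3366) = -1 + 3359 = 3358)
K/(-49*127 + v(8, 5)) = 3358/(-49*127 + 0) = 3358/(-6223 + 0) = 3358/(-6223) = 3358*(-1/6223) = -3358/6223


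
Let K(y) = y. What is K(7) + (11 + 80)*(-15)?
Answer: -1358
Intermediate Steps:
K(7) + (11 + 80)*(-15) = 7 + (11 + 80)*(-15) = 7 + 91*(-15) = 7 - 1365 = -1358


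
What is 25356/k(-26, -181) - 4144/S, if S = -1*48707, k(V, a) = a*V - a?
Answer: 418422140/79343703 ≈ 5.2735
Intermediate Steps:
k(V, a) = -a + V*a (k(V, a) = V*a - a = -a + V*a)
S = -48707
25356/k(-26, -181) - 4144/S = 25356/((-181*(-1 - 26))) - 4144/(-48707) = 25356/((-181*(-27))) - 4144*(-1/48707) = 25356/4887 + 4144/48707 = 25356*(1/4887) + 4144/48707 = 8452/1629 + 4144/48707 = 418422140/79343703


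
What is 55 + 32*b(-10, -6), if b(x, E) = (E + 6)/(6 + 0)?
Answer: 55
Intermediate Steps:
b(x, E) = 1 + E/6 (b(x, E) = (6 + E)/6 = (6 + E)*(⅙) = 1 + E/6)
55 + 32*b(-10, -6) = 55 + 32*(1 + (⅙)*(-6)) = 55 + 32*(1 - 1) = 55 + 32*0 = 55 + 0 = 55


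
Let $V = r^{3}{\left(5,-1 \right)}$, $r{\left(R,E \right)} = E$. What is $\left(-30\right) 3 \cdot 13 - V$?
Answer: $-1169$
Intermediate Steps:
$V = -1$ ($V = \left(-1\right)^{3} = -1$)
$\left(-30\right) 3 \cdot 13 - V = \left(-30\right) 3 \cdot 13 - -1 = \left(-90\right) 13 + 1 = -1170 + 1 = -1169$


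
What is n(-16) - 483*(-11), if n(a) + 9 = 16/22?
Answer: 58352/11 ≈ 5304.7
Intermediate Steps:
n(a) = -91/11 (n(a) = -9 + 16/22 = -9 + 16*(1/22) = -9 + 8/11 = -91/11)
n(-16) - 483*(-11) = -91/11 - 483*(-11) = -91/11 + 5313 = 58352/11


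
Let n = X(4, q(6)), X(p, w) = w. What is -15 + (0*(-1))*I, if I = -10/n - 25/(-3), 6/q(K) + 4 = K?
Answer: -15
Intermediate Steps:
q(K) = 6/(-4 + K)
n = 3 (n = 6/(-4 + 6) = 6/2 = 6*(1/2) = 3)
I = 5 (I = -10/3 - 25/(-3) = -10*1/3 - 25*(-1/3) = -10/3 + 25/3 = 5)
-15 + (0*(-1))*I = -15 + (0*(-1))*5 = -15 + 0*5 = -15 + 0 = -15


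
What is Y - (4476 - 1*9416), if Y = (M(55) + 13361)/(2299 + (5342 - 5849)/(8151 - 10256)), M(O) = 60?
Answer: 23937367085/4839902 ≈ 4945.8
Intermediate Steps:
Y = 28251205/4839902 (Y = (60 + 13361)/(2299 + (5342 - 5849)/(8151 - 10256)) = 13421/(2299 - 507/(-2105)) = 13421/(2299 - 507*(-1/2105)) = 13421/(2299 + 507/2105) = 13421/(4839902/2105) = 13421*(2105/4839902) = 28251205/4839902 ≈ 5.8371)
Y - (4476 - 1*9416) = 28251205/4839902 - (4476 - 1*9416) = 28251205/4839902 - (4476 - 9416) = 28251205/4839902 - 1*(-4940) = 28251205/4839902 + 4940 = 23937367085/4839902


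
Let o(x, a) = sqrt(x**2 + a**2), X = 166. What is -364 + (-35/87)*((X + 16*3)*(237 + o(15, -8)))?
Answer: -1934128/87 ≈ -22231.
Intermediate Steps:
o(x, a) = sqrt(a**2 + x**2)
-364 + (-35/87)*((X + 16*3)*(237 + o(15, -8))) = -364 + (-35/87)*((166 + 16*3)*(237 + sqrt((-8)**2 + 15**2))) = -364 + (-35*1/87)*((166 + 48)*(237 + sqrt(64 + 225))) = -364 - 7490*(237 + sqrt(289))/87 = -364 - 7490*(237 + 17)/87 = -364 - 7490*254/87 = -364 - 35/87*54356 = -364 - 1902460/87 = -1934128/87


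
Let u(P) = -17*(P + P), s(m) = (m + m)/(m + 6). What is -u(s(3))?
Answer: 68/3 ≈ 22.667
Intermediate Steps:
s(m) = 2*m/(6 + m) (s(m) = (2*m)/(6 + m) = 2*m/(6 + m))
u(P) = -34*P
-u(s(3)) = -(-34)*2*3/(6 + 3) = -(-34)*2*3/9 = -(-34)*2*3*(1/9) = -(-34)*2/3 = -1*(-68/3) = 68/3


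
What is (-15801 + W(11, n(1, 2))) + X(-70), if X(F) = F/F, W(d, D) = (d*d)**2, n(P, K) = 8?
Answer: -1159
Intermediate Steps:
W(d, D) = d**4 (W(d, D) = (d**2)**2 = d**4)
X(F) = 1
(-15801 + W(11, n(1, 2))) + X(-70) = (-15801 + 11**4) + 1 = (-15801 + 14641) + 1 = -1160 + 1 = -1159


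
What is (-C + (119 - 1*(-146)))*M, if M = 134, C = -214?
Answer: 64186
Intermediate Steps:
(-C + (119 - 1*(-146)))*M = (-1*(-214) + (119 - 1*(-146)))*134 = (214 + (119 + 146))*134 = (214 + 265)*134 = 479*134 = 64186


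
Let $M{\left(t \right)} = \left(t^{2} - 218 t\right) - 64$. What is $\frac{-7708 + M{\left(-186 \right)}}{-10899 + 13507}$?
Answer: $\frac{16843}{652} \approx 25.833$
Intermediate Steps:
$M{\left(t \right)} = -64 + t^{2} - 218 t$
$\frac{-7708 + M{\left(-186 \right)}}{-10899 + 13507} = \frac{-7708 - \left(-40484 - 34596\right)}{-10899 + 13507} = \frac{-7708 + \left(-64 + 34596 + 40548\right)}{2608} = \left(-7708 + 75080\right) \frac{1}{2608} = 67372 \cdot \frac{1}{2608} = \frac{16843}{652}$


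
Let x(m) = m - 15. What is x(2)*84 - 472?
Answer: -1564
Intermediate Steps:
x(m) = -15 + m
x(2)*84 - 472 = (-15 + 2)*84 - 472 = -13*84 - 472 = -1092 - 472 = -1564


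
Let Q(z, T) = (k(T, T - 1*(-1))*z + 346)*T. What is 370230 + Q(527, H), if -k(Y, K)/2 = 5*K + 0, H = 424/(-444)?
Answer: 4560325894/12321 ≈ 3.7013e+5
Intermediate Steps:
H = -106/111 (H = 424*(-1/444) = -106/111 ≈ -0.95496)
k(Y, K) = -10*K (k(Y, K) = -2*(5*K + 0) = -10*K)
Q(z, T) = T*(346 + z*(-10 - 10*T)) (Q(z, T) = ((-10*(T - 1*(-1)))*z + 346)*T = ((-10*(T + 1))*z + 346)*T = ((-10*(1 + T))*z + 346)*T = ((-10 - 10*T)*z + 346)*T = (z*(-10 - 10*T) + 346)*T = (346 + z*(-10 - 10*T))*T = T*(346 + z*(-10 - 10*T)))
370230 + Q(527, H) = 370230 + 2*(-106/111)*(173 - 5*527*(1 - 106/111)) = 370230 + 2*(-106/111)*(173 - 5*527*5/111) = 370230 + 2*(-106/111)*(173 - 13175/111) = 370230 + 2*(-106/111)*(6028/111) = 370230 - 1277936/12321 = 4560325894/12321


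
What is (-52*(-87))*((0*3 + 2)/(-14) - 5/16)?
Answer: -57681/28 ≈ -2060.0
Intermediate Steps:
(-52*(-87))*((0*3 + 2)/(-14) - 5/16) = 4524*((0 + 2)*(-1/14) - 5*1/16) = 4524*(2*(-1/14) - 5/16) = 4524*(-⅐ - 5/16) = 4524*(-51/112) = -57681/28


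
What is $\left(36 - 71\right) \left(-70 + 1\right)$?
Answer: $2415$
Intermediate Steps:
$\left(36 - 71\right) \left(-70 + 1\right) = \left(-35\right) \left(-69\right) = 2415$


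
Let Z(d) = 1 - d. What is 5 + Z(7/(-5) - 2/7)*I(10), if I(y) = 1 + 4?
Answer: 129/7 ≈ 18.429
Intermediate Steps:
I(y) = 5
5 + Z(7/(-5) - 2/7)*I(10) = 5 + (1 - (7/(-5) - 2/7))*5 = 5 + (1 - (7*(-⅕) - 2*⅐))*5 = 5 + (1 - (-7/5 - 2/7))*5 = 5 + (1 - 1*(-59/35))*5 = 5 + (1 + 59/35)*5 = 5 + (94/35)*5 = 5 + 94/7 = 129/7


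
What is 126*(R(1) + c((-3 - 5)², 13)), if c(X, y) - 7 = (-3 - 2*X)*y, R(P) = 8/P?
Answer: -212688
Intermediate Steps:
c(X, y) = 7 + y*(-3 - 2*X) (c(X, y) = 7 + (-3 - 2*X)*y = 7 + y*(-3 - 2*X))
126*(R(1) + c((-3 - 5)², 13)) = 126*(8/1 + (7 - 3*13 - 2*(-3 - 5)²*13)) = 126*(8*1 + (7 - 39 - 2*(-8)²*13)) = 126*(8 + (7 - 39 - 2*64*13)) = 126*(8 + (7 - 39 - 1664)) = 126*(8 - 1696) = 126*(-1688) = -212688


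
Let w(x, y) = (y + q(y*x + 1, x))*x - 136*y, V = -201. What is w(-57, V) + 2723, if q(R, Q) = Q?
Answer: 44765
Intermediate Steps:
w(x, y) = -136*y + x*(x + y) (w(x, y) = (y + x)*x - 136*y = (x + y)*x - 136*y = x*(x + y) - 136*y = -136*y + x*(x + y))
w(-57, V) + 2723 = ((-57)² - 136*(-201) - 57*(-201)) + 2723 = (3249 + 27336 + 11457) + 2723 = 42042 + 2723 = 44765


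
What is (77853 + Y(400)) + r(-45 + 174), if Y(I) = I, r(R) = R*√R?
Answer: 78253 + 129*√129 ≈ 79718.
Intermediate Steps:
r(R) = R^(3/2)
(77853 + Y(400)) + r(-45 + 174) = (77853 + 400) + (-45 + 174)^(3/2) = 78253 + 129^(3/2) = 78253 + 129*√129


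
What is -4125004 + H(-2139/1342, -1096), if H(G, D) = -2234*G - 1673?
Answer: -2766611004/671 ≈ -4.1231e+6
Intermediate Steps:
H(G, D) = -1673 - 2234*G
-4125004 + H(-2139/1342, -1096) = -4125004 + (-1673 - (-4778526)/1342) = -4125004 + (-1673 - 2234*(-2139/1342)) = -4125004 + (-1673 + 2389263/671) = -4125004 + 1266680/671 = -2766611004/671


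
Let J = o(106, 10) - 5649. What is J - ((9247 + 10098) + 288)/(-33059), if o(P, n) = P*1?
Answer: -183226404/33059 ≈ -5542.4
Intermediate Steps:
o(P, n) = P
J = -5543 (J = 106 - 5649 = -5543)
J - ((9247 + 10098) + 288)/(-33059) = -5543 - ((9247 + 10098) + 288)/(-33059) = -5543 - (19345 + 288)*(-1)/33059 = -5543 - 19633*(-1)/33059 = -5543 - 1*(-19633/33059) = -5543 + 19633/33059 = -183226404/33059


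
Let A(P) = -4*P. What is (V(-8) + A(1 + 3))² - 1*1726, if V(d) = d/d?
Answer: -1501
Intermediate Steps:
V(d) = 1
(V(-8) + A(1 + 3))² - 1*1726 = (1 - 4*(1 + 3))² - 1*1726 = (1 - 4*4)² - 1726 = (1 - 16)² - 1726 = (-15)² - 1726 = 225 - 1726 = -1501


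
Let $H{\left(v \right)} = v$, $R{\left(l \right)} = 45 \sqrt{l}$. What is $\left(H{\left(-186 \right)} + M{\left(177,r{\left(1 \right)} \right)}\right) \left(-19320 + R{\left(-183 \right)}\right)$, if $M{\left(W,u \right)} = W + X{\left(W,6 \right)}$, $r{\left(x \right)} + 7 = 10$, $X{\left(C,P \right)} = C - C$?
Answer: $173880 - 405 i \sqrt{183} \approx 1.7388 \cdot 10^{5} - 5478.7 i$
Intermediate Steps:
$X{\left(C,P \right)} = 0$
$r{\left(x \right)} = 3$ ($r{\left(x \right)} = -7 + 10 = 3$)
$M{\left(W,u \right)} = W$ ($M{\left(W,u \right)} = W + 0 = W$)
$\left(H{\left(-186 \right)} + M{\left(177,r{\left(1 \right)} \right)}\right) \left(-19320 + R{\left(-183 \right)}\right) = \left(-186 + 177\right) \left(-19320 + 45 \sqrt{-183}\right) = - 9 \left(-19320 + 45 i \sqrt{183}\right) = 173880 - 405 i \sqrt{183}$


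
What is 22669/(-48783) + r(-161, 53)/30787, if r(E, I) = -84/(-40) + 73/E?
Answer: -6978301777/15018822210 ≈ -0.46464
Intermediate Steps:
r(E, I) = 21/10 + 73/E (r(E, I) = -84*(-1/40) + 73/E = 21/10 + 73/E)
22669/(-48783) + r(-161, 53)/30787 = 22669/(-48783) + (21/10 + 73/(-161))/30787 = 22669*(-1/48783) + (21/10 + 73*(-1/161))*(1/30787) = -22669/48783 + (21/10 - 73/161)*(1/30787) = -22669/48783 + (2651/1610)*(1/30787) = -22669/48783 + 2651/49567070 = -6978301777/15018822210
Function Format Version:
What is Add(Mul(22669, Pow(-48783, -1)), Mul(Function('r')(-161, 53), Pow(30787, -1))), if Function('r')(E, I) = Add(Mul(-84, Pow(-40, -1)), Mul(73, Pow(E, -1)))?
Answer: Rational(-6978301777, 15018822210) ≈ -0.46464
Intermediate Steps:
Function('r')(E, I) = Add(Rational(21, 10), Mul(73, Pow(E, -1))) (Function('r')(E, I) = Add(Mul(-84, Rational(-1, 40)), Mul(73, Pow(E, -1))) = Add(Rational(21, 10), Mul(73, Pow(E, -1))))
Add(Mul(22669, Pow(-48783, -1)), Mul(Function('r')(-161, 53), Pow(30787, -1))) = Add(Mul(22669, Pow(-48783, -1)), Mul(Add(Rational(21, 10), Mul(73, Pow(-161, -1))), Pow(30787, -1))) = Add(Mul(22669, Rational(-1, 48783)), Mul(Add(Rational(21, 10), Mul(73, Rational(-1, 161))), Rational(1, 30787))) = Add(Rational(-22669, 48783), Mul(Add(Rational(21, 10), Rational(-73, 161)), Rational(1, 30787))) = Add(Rational(-22669, 48783), Mul(Rational(2651, 1610), Rational(1, 30787))) = Add(Rational(-22669, 48783), Rational(2651, 49567070)) = Rational(-6978301777, 15018822210)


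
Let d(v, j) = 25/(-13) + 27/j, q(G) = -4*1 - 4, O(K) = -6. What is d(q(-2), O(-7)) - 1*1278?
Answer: -33395/26 ≈ -1284.4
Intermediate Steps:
q(G) = -8 (q(G) = -4 - 4 = -8)
d(v, j) = -25/13 + 27/j (d(v, j) = 25*(-1/13) + 27/j = -25/13 + 27/j)
d(q(-2), O(-7)) - 1*1278 = (-25/13 + 27/(-6)) - 1*1278 = (-25/13 + 27*(-⅙)) - 1278 = (-25/13 - 9/2) - 1278 = -167/26 - 1278 = -33395/26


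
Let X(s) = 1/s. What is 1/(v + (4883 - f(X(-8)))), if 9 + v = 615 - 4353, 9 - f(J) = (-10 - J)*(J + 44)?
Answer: 64/44399 ≈ 0.0014415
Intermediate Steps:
f(J) = 9 - (-10 - J)*(44 + J) (f(J) = 9 - (-10 - J)*(J + 44) = 9 - (-10 - J)*(44 + J))
v = -3747 (v = -9 + (615 - 4353) = -9 - 3738 = -3747)
1/(v + (4883 - f(X(-8)))) = 1/(-3747 + (4883 - (449 + (1/(-8))² + 54/(-8)))) = 1/(-3747 + (4883 - (449 + (-⅛)² + 54*(-⅛)))) = 1/(-3747 + (4883 - (449 + 1/64 - 27/4))) = 1/(-3747 + (4883 - 1*28305/64)) = 1/(-3747 + (4883 - 28305/64)) = 1/(-3747 + 284207/64) = 1/(44399/64) = 64/44399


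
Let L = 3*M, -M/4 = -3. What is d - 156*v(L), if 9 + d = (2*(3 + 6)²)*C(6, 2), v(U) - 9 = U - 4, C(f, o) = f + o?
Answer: -5109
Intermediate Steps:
M = 12 (M = -4*(-3) = 12)
L = 36 (L = 3*12 = 36)
v(U) = 5 + U (v(U) = 9 + (U - 4) = 9 + (-4 + U) = 5 + U)
d = 1287 (d = -9 + (2*(3 + 6)²)*(6 + 2) = -9 + (2*9²)*8 = -9 + (2*81)*8 = -9 + 162*8 = -9 + 1296 = 1287)
d - 156*v(L) = 1287 - 156*(5 + 36) = 1287 - 156*41 = 1287 - 6396 = -5109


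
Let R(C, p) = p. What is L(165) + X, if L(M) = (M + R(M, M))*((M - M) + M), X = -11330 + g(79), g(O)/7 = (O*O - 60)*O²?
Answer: 270072467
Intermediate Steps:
g(O) = 7*O²*(-60 + O²) (g(O) = 7*((O*O - 60)*O²) = 7*((O² - 60)*O²) = 7*((-60 + O²)*O²) = 7*(O²*(-60 + O²)) = 7*O²*(-60 + O²))
X = 270018017 (X = -11330 + 7*79²*(-60 + 79²) = -11330 + 7*6241*(-60 + 6241) = -11330 + 7*6241*6181 = -11330 + 270029347 = 270018017)
L(M) = 2*M² (L(M) = (M + M)*((M - M) + M) = (2*M)*(0 + M) = (2*M)*M = 2*M²)
L(165) + X = 2*165² + 270018017 = 2*27225 + 270018017 = 54450 + 270018017 = 270072467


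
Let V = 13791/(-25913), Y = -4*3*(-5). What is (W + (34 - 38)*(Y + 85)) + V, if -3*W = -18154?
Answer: 425294609/77739 ≈ 5470.8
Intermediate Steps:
W = 18154/3 (W = -1/3*(-18154) = 18154/3 ≈ 6051.3)
Y = 60 (Y = -12*(-5) = 60)
V = -13791/25913 (V = 13791*(-1/25913) = -13791/25913 ≈ -0.53220)
(W + (34 - 38)*(Y + 85)) + V = (18154/3 + (34 - 38)*(60 + 85)) - 13791/25913 = (18154/3 - 4*145) - 13791/25913 = (18154/3 - 580) - 13791/25913 = 16414/3 - 13791/25913 = 425294609/77739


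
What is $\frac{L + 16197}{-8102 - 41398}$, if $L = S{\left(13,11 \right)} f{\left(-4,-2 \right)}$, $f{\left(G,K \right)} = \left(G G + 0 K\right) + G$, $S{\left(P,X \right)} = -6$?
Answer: $- \frac{43}{132} \approx -0.32576$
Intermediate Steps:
$f{\left(G,K \right)} = G + G^{2}$ ($f{\left(G,K \right)} = \left(G^{2} + 0\right) + G = G^{2} + G = G + G^{2}$)
$L = -72$ ($L = - 6 \left(- 4 \left(1 - 4\right)\right) = - 6 \left(\left(-4\right) \left(-3\right)\right) = \left(-6\right) 12 = -72$)
$\frac{L + 16197}{-8102 - 41398} = \frac{-72 + 16197}{-8102 - 41398} = \frac{16125}{-49500} = 16125 \left(- \frac{1}{49500}\right) = - \frac{43}{132}$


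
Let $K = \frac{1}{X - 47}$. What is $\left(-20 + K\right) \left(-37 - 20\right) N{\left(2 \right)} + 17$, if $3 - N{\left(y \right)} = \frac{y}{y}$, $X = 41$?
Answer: $2316$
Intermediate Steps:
$N{\left(y \right)} = 2$ ($N{\left(y \right)} = 3 - \frac{y}{y} = 3 - 1 = 2$)
$K = - \frac{1}{6}$ ($K = \frac{1}{41 - 47} = \frac{1}{-6} = - \frac{1}{6} \approx -0.16667$)
$\left(-20 + K\right) \left(-37 - 20\right) N{\left(2 \right)} + 17 = \left(-20 - \frac{1}{6}\right) \left(-37 - 20\right) 2 + 17 = \left(- \frac{121}{6}\right) \left(-57\right) 2 + 17 = \frac{2299}{2} \cdot 2 + 17 = 2299 + 17 = 2316$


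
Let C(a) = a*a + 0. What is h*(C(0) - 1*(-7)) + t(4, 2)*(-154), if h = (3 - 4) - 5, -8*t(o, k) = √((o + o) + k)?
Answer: -42 + 77*√10/4 ≈ 18.874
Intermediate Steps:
C(a) = a² (C(a) = a² + 0 = a²)
t(o, k) = -√(k + 2*o)/8 (t(o, k) = -√((o + o) + k)/8 = -√(2*o + k)/8 = -√(k + 2*o)/8)
h = -6 (h = -1 - 5 = -6)
h*(C(0) - 1*(-7)) + t(4, 2)*(-154) = -6*(0² - 1*(-7)) - √(2 + 2*4)/8*(-154) = -6*(0 + 7) - √(2 + 8)/8*(-154) = -6*7 - √10/8*(-154) = -42 + 77*√10/4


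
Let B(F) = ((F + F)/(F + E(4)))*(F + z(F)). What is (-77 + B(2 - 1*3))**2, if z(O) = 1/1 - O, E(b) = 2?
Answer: 6241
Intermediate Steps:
z(O) = 1 - O
B(F) = 2*F/(2 + F) (B(F) = ((F + F)/(F + 2))*(F + (1 - F)) = ((2*F)/(2 + F))*1 = (2*F/(2 + F))*1 = 2*F/(2 + F))
(-77 + B(2 - 1*3))**2 = (-77 + 2*(2 - 1*3)/(2 + (2 - 1*3)))**2 = (-77 + 2*(2 - 3)/(2 + (2 - 3)))**2 = (-77 + 2*(-1)/(2 - 1))**2 = (-77 + 2*(-1)/1)**2 = (-77 + 2*(-1)*1)**2 = (-77 - 2)**2 = (-79)**2 = 6241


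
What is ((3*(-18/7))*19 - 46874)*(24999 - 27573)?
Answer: 847216656/7 ≈ 1.2103e+8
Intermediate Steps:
((3*(-18/7))*19 - 46874)*(24999 - 27573) = ((3*(-18*1/7))*19 - 46874)*(-2574) = ((3*(-18/7))*19 - 46874)*(-2574) = (-54/7*19 - 46874)*(-2574) = (-1026/7 - 46874)*(-2574) = -329144/7*(-2574) = 847216656/7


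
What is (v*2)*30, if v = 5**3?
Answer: 7500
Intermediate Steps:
v = 125
(v*2)*30 = (125*2)*30 = 250*30 = 7500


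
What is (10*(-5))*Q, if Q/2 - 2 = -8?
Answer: 600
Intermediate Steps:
Q = -12 (Q = 4 + 2*(-8) = 4 - 16 = -12)
(10*(-5))*Q = (10*(-5))*(-12) = -50*(-12) = 600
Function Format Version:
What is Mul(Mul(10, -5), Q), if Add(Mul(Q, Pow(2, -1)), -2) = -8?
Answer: 600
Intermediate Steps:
Q = -12 (Q = Add(4, Mul(2, -8)) = Add(4, -16) = -12)
Mul(Mul(10, -5), Q) = Mul(Mul(10, -5), -12) = Mul(-50, -12) = 600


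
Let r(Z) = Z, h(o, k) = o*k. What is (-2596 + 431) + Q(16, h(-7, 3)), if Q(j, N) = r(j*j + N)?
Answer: -1930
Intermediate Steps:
h(o, k) = k*o
Q(j, N) = N + j² (Q(j, N) = j*j + N = j² + N = N + j²)
(-2596 + 431) + Q(16, h(-7, 3)) = (-2596 + 431) + (3*(-7) + 16²) = -2165 + (-21 + 256) = -2165 + 235 = -1930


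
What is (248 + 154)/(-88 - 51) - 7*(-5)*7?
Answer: 33653/139 ≈ 242.11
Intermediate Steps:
(248 + 154)/(-88 - 51) - 7*(-5)*7 = 402/(-139) + 35*7 = 402*(-1/139) + 245 = -402/139 + 245 = 33653/139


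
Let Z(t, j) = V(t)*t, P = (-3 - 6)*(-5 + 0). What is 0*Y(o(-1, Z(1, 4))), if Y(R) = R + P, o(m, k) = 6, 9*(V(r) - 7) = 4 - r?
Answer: 0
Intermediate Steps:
P = 45 (P = -9*(-5) = 45)
V(r) = 67/9 - r/9 (V(r) = 7 + (4 - r)/9 = 7 + (4/9 - r/9) = 67/9 - r/9)
Z(t, j) = t*(67/9 - t/9) (Z(t, j) = (67/9 - t/9)*t = t*(67/9 - t/9))
Y(R) = 45 + R (Y(R) = R + 45 = 45 + R)
0*Y(o(-1, Z(1, 4))) = 0*(45 + 6) = 0*51 = 0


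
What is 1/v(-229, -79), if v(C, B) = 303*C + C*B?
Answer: -1/51296 ≈ -1.9495e-5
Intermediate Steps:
v(C, B) = 303*C + B*C
1/v(-229, -79) = 1/(-229*(303 - 79)) = 1/(-229*224) = 1/(-51296) = -1/51296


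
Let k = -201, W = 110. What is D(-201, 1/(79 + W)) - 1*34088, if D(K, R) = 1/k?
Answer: -6851689/201 ≈ -34088.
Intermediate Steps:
D(K, R) = -1/201 (D(K, R) = 1/(-201) = -1/201)
D(-201, 1/(79 + W)) - 1*34088 = -1/201 - 1*34088 = -1/201 - 34088 = -6851689/201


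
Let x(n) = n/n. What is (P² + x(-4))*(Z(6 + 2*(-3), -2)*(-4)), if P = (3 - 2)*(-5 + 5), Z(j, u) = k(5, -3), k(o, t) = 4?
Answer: -16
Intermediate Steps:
Z(j, u) = 4
P = 0 (P = 1*0 = 0)
x(n) = 1
(P² + x(-4))*(Z(6 + 2*(-3), -2)*(-4)) = (0² + 1)*(4*(-4)) = (0 + 1)*(-16) = 1*(-16) = -16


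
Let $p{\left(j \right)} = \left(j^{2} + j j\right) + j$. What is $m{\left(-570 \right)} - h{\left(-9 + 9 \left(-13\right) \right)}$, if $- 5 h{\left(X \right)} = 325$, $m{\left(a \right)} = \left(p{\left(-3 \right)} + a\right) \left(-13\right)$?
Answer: $7280$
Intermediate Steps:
$p{\left(j \right)} = j + 2 j^{2}$ ($p{\left(j \right)} = \left(j^{2} + j^{2}\right) + j = 2 j^{2} + j = j + 2 j^{2}$)
$m{\left(a \right)} = -195 - 13 a$ ($m{\left(a \right)} = \left(- 3 \left(1 + 2 \left(-3\right)\right) + a\right) \left(-13\right) = \left(- 3 \left(1 - 6\right) + a\right) \left(-13\right) = \left(\left(-3\right) \left(-5\right) + a\right) \left(-13\right) = \left(15 + a\right) \left(-13\right) = -195 - 13 a$)
$h{\left(X \right)} = -65$ ($h{\left(X \right)} = \left(- \frac{1}{5}\right) 325 = -65$)
$m{\left(-570 \right)} - h{\left(-9 + 9 \left(-13\right) \right)} = \left(-195 - -7410\right) - -65 = \left(-195 + 7410\right) + 65 = 7215 + 65 = 7280$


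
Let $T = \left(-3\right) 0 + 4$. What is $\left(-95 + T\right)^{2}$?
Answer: $8281$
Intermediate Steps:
$T = 4$ ($T = 0 + 4 = 4$)
$\left(-95 + T\right)^{2} = \left(-95 + 4\right)^{2} = \left(-91\right)^{2} = 8281$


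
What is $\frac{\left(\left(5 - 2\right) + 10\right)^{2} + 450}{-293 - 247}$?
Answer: $- \frac{619}{540} \approx -1.1463$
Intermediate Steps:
$\frac{\left(\left(5 - 2\right) + 10\right)^{2} + 450}{-293 - 247} = \frac{\left(3 + 10\right)^{2} + 450}{-540} = \left(13^{2} + 450\right) \left(- \frac{1}{540}\right) = \left(169 + 450\right) \left(- \frac{1}{540}\right) = 619 \left(- \frac{1}{540}\right) = - \frac{619}{540}$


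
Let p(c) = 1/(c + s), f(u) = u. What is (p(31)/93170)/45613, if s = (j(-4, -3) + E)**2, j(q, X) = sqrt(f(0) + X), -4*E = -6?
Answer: -2*I/(-257110674205*I + 25498579260*sqrt(3)) ≈ 7.5558e-12 - 1.2979e-12*I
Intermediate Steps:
E = 3/2 (E = -1/4*(-6) = 3/2 ≈ 1.5000)
j(q, X) = sqrt(X) (j(q, X) = sqrt(0 + X) = sqrt(X))
s = (3/2 + I*sqrt(3))**2 (s = (sqrt(-3) + 3/2)**2 = (I*sqrt(3) + 3/2)**2 = (3/2 + I*sqrt(3))**2 ≈ -0.75 + 5.1962*I)
p(c) = 1/(-3/4 + c + 3*I*sqrt(3)) (p(c) = 1/(c + (-3/4 + 3*I*sqrt(3))) = 1/(-3/4 + c + 3*I*sqrt(3)))
(p(31)/93170)/45613 = ((4/(-3 + 4*31 + 12*I*sqrt(3)))/93170)/45613 = ((4/(-3 + 124 + 12*I*sqrt(3)))*(1/93170))*(1/45613) = ((4/(121 + 12*I*sqrt(3)))*(1/93170))*(1/45613) = (2/(46585*(121 + 12*I*sqrt(3))))*(1/45613) = 2/(2124881605*(121 + 12*I*sqrt(3)))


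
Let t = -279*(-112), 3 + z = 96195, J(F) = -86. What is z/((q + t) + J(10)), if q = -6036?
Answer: 48096/12563 ≈ 3.8284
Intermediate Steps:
z = 96192 (z = -3 + 96195 = 96192)
t = 31248
z/((q + t) + J(10)) = 96192/((-6036 + 31248) - 86) = 96192/(25212 - 86) = 96192/25126 = 96192*(1/25126) = 48096/12563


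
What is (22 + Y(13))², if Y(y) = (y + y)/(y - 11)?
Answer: 1225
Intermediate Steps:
Y(y) = 2*y/(-11 + y) (Y(y) = (2*y)/(-11 + y) = 2*y/(-11 + y))
(22 + Y(13))² = (22 + 2*13/(-11 + 13))² = (22 + 2*13/2)² = (22 + 2*13*(½))² = (22 + 13)² = 35² = 1225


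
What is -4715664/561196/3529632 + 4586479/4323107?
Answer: 189269743012715055/178401598916045048 ≈ 1.0609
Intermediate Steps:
-4715664/561196/3529632 + 4586479/4323107 = -4715664*1/561196*(1/3529632) + 4586479*(1/4323107) = -1178916/140299*1/3529632 + 4586479/4323107 = -98243/41266986664 + 4586479/4323107 = 189269743012715055/178401598916045048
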